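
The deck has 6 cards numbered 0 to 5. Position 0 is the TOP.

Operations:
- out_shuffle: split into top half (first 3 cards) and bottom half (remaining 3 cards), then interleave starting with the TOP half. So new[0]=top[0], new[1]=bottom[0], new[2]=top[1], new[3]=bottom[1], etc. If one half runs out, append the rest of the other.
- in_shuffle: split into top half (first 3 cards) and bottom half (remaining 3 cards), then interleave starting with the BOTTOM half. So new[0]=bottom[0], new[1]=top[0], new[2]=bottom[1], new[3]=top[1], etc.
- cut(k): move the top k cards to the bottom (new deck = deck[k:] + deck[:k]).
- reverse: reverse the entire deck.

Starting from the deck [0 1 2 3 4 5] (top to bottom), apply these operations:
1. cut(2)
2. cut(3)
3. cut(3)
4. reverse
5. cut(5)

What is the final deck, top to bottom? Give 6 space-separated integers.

Answer: 2 1 0 5 4 3

Derivation:
After op 1 (cut(2)): [2 3 4 5 0 1]
After op 2 (cut(3)): [5 0 1 2 3 4]
After op 3 (cut(3)): [2 3 4 5 0 1]
After op 4 (reverse): [1 0 5 4 3 2]
After op 5 (cut(5)): [2 1 0 5 4 3]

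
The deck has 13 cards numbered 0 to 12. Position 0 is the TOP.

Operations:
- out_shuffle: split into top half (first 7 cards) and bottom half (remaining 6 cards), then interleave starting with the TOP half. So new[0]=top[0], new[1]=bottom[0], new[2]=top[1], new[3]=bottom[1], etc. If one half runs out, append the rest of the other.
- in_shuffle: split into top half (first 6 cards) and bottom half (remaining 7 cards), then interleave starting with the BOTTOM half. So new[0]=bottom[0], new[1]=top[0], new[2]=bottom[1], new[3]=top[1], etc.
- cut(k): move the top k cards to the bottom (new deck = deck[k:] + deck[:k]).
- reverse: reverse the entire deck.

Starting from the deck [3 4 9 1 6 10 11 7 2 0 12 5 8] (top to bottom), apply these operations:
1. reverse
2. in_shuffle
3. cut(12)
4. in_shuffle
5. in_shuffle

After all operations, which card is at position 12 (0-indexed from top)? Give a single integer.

After op 1 (reverse): [8 5 12 0 2 7 11 10 6 1 9 4 3]
After op 2 (in_shuffle): [11 8 10 5 6 12 1 0 9 2 4 7 3]
After op 3 (cut(12)): [3 11 8 10 5 6 12 1 0 9 2 4 7]
After op 4 (in_shuffle): [12 3 1 11 0 8 9 10 2 5 4 6 7]
After op 5 (in_shuffle): [9 12 10 3 2 1 5 11 4 0 6 8 7]
Position 12: card 7.

Answer: 7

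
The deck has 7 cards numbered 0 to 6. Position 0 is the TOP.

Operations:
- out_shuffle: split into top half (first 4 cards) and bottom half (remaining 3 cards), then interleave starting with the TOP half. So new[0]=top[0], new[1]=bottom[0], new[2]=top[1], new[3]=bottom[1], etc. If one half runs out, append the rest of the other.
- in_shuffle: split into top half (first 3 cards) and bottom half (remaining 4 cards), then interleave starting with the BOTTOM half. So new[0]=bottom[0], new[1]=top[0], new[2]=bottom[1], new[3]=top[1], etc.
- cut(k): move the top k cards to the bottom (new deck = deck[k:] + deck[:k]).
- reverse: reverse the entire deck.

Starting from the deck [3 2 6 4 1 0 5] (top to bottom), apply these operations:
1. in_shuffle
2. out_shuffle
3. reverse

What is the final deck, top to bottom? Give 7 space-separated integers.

Answer: 2 5 1 6 3 0 4

Derivation:
After op 1 (in_shuffle): [4 3 1 2 0 6 5]
After op 2 (out_shuffle): [4 0 3 6 1 5 2]
After op 3 (reverse): [2 5 1 6 3 0 4]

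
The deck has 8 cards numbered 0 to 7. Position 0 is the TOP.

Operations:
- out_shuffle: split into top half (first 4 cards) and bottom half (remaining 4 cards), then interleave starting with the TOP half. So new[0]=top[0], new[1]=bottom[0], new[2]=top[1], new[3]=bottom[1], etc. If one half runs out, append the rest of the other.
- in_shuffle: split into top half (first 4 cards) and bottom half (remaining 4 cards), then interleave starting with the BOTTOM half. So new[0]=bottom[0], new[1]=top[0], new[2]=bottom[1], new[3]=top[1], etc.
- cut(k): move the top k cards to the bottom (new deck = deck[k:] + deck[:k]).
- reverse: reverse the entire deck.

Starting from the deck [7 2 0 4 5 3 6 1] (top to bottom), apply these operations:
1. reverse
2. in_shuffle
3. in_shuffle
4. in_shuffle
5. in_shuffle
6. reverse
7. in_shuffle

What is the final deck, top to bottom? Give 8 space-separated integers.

After op 1 (reverse): [1 6 3 5 4 0 2 7]
After op 2 (in_shuffle): [4 1 0 6 2 3 7 5]
After op 3 (in_shuffle): [2 4 3 1 7 0 5 6]
After op 4 (in_shuffle): [7 2 0 4 5 3 6 1]
After op 5 (in_shuffle): [5 7 3 2 6 0 1 4]
After op 6 (reverse): [4 1 0 6 2 3 7 5]
After op 7 (in_shuffle): [2 4 3 1 7 0 5 6]

Answer: 2 4 3 1 7 0 5 6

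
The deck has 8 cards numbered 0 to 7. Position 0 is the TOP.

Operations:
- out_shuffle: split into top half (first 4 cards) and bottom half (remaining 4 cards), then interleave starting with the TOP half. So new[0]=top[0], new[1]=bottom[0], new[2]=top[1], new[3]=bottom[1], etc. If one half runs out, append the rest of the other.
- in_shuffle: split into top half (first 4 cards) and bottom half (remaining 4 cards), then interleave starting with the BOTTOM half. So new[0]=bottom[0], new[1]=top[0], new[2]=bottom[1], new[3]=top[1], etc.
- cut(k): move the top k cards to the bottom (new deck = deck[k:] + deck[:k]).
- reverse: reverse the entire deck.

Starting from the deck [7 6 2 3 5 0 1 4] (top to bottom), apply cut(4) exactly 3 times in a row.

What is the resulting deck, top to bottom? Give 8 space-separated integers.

After op 1 (cut(4)): [5 0 1 4 7 6 2 3]
After op 2 (cut(4)): [7 6 2 3 5 0 1 4]
After op 3 (cut(4)): [5 0 1 4 7 6 2 3]

Answer: 5 0 1 4 7 6 2 3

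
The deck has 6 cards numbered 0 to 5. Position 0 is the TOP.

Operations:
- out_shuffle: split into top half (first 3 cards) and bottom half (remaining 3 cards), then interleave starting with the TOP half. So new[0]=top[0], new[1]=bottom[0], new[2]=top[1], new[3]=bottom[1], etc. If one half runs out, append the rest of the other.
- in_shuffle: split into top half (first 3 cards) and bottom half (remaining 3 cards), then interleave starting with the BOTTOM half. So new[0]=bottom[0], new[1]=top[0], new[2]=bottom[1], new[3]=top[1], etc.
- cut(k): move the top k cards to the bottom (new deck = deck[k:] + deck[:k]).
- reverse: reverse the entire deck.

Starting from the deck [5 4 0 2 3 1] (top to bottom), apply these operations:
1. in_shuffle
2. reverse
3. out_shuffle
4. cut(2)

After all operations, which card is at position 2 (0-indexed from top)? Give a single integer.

Answer: 4

Derivation:
After op 1 (in_shuffle): [2 5 3 4 1 0]
After op 2 (reverse): [0 1 4 3 5 2]
After op 3 (out_shuffle): [0 3 1 5 4 2]
After op 4 (cut(2)): [1 5 4 2 0 3]
Position 2: card 4.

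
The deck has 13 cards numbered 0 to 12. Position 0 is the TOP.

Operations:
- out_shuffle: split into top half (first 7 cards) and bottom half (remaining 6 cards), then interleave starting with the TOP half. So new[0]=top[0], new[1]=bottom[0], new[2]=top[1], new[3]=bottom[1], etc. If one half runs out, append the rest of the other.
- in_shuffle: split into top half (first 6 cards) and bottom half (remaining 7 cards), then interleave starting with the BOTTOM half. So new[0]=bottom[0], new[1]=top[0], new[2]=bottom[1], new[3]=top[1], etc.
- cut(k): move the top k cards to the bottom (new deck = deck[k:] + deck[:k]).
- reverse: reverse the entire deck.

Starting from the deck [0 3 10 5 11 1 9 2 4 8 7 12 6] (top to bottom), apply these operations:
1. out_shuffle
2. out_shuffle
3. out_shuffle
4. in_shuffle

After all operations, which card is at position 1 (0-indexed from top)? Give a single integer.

After op 1 (out_shuffle): [0 2 3 4 10 8 5 7 11 12 1 6 9]
After op 2 (out_shuffle): [0 7 2 11 3 12 4 1 10 6 8 9 5]
After op 3 (out_shuffle): [0 1 7 10 2 6 11 8 3 9 12 5 4]
After op 4 (in_shuffle): [11 0 8 1 3 7 9 10 12 2 5 6 4]
Position 1: card 0.

Answer: 0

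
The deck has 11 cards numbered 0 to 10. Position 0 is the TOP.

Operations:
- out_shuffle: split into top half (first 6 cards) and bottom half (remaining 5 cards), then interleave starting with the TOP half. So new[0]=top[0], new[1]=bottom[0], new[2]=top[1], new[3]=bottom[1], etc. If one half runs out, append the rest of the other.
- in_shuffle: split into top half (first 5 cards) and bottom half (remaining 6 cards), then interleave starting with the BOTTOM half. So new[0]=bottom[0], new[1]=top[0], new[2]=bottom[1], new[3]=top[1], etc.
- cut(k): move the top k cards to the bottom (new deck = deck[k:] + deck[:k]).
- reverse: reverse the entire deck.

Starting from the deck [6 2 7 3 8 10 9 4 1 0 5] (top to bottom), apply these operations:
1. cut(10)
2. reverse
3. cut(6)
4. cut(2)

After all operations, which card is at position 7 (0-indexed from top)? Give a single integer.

Answer: 10

Derivation:
After op 1 (cut(10)): [5 6 2 7 3 8 10 9 4 1 0]
After op 2 (reverse): [0 1 4 9 10 8 3 7 2 6 5]
After op 3 (cut(6)): [3 7 2 6 5 0 1 4 9 10 8]
After op 4 (cut(2)): [2 6 5 0 1 4 9 10 8 3 7]
Position 7: card 10.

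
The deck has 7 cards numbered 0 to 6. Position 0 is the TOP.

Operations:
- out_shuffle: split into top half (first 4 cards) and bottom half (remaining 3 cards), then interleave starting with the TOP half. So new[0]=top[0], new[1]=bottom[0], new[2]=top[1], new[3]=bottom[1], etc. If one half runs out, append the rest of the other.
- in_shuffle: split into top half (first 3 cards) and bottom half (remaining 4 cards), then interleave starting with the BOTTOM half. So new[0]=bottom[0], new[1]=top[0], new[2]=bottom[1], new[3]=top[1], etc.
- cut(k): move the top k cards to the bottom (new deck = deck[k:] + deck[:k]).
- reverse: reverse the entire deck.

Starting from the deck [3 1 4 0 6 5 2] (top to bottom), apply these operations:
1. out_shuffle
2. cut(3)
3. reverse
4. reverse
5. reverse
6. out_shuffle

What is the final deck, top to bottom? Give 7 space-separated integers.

Answer: 1 2 6 4 3 5 0

Derivation:
After op 1 (out_shuffle): [3 6 1 5 4 2 0]
After op 2 (cut(3)): [5 4 2 0 3 6 1]
After op 3 (reverse): [1 6 3 0 2 4 5]
After op 4 (reverse): [5 4 2 0 3 6 1]
After op 5 (reverse): [1 6 3 0 2 4 5]
After op 6 (out_shuffle): [1 2 6 4 3 5 0]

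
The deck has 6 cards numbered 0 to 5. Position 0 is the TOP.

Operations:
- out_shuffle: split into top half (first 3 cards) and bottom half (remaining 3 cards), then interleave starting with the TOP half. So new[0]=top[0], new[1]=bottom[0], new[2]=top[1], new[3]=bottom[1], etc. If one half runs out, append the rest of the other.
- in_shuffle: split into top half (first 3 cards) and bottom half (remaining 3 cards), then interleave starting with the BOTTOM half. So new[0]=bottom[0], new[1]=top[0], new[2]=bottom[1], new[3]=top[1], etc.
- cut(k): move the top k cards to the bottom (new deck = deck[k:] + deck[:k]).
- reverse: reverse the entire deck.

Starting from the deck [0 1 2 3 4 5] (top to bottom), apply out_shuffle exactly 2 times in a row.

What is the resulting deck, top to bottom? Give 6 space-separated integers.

After op 1 (out_shuffle): [0 3 1 4 2 5]
After op 2 (out_shuffle): [0 4 3 2 1 5]

Answer: 0 4 3 2 1 5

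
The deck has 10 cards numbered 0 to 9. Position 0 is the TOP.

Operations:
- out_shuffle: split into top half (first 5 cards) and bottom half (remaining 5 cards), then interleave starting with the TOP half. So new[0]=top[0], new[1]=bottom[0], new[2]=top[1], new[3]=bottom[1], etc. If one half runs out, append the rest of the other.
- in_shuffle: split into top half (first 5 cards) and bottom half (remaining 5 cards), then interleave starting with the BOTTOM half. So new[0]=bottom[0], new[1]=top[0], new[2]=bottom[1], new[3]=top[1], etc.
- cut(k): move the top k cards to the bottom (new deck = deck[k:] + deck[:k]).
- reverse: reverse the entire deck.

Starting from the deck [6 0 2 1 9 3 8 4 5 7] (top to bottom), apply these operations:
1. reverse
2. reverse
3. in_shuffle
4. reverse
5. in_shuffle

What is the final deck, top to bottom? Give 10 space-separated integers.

After op 1 (reverse): [7 5 4 8 3 9 1 2 0 6]
After op 2 (reverse): [6 0 2 1 9 3 8 4 5 7]
After op 3 (in_shuffle): [3 6 8 0 4 2 5 1 7 9]
After op 4 (reverse): [9 7 1 5 2 4 0 8 6 3]
After op 5 (in_shuffle): [4 9 0 7 8 1 6 5 3 2]

Answer: 4 9 0 7 8 1 6 5 3 2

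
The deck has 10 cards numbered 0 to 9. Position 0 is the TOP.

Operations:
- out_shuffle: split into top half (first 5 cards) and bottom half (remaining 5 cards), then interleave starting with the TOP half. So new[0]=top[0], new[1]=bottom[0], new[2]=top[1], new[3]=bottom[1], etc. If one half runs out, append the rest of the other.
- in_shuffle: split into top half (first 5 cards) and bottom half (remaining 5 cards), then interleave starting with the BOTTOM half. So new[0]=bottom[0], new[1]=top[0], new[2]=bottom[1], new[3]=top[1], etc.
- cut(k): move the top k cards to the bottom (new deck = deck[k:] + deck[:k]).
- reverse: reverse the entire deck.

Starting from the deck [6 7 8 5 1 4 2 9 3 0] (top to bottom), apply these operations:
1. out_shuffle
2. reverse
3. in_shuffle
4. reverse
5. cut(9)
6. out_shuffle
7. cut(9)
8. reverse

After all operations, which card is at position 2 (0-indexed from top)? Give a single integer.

Answer: 5

Derivation:
After op 1 (out_shuffle): [6 4 7 2 8 9 5 3 1 0]
After op 2 (reverse): [0 1 3 5 9 8 2 7 4 6]
After op 3 (in_shuffle): [8 0 2 1 7 3 4 5 6 9]
After op 4 (reverse): [9 6 5 4 3 7 1 2 0 8]
After op 5 (cut(9)): [8 9 6 5 4 3 7 1 2 0]
After op 6 (out_shuffle): [8 3 9 7 6 1 5 2 4 0]
After op 7 (cut(9)): [0 8 3 9 7 6 1 5 2 4]
After op 8 (reverse): [4 2 5 1 6 7 9 3 8 0]
Position 2: card 5.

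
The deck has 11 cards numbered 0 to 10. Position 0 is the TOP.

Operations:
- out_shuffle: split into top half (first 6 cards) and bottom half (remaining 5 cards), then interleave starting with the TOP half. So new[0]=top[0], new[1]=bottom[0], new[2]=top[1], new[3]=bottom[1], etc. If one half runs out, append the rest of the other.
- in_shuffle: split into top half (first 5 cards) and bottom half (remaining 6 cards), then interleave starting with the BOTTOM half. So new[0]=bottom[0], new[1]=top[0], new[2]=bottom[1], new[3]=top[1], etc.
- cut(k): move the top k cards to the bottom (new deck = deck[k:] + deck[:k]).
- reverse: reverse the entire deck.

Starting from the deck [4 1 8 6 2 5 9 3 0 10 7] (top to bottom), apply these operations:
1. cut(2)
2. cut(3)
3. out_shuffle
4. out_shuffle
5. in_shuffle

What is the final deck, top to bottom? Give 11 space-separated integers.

Answer: 10 5 1 0 2 4 3 6 7 9 8

Derivation:
After op 1 (cut(2)): [8 6 2 5 9 3 0 10 7 4 1]
After op 2 (cut(3)): [5 9 3 0 10 7 4 1 8 6 2]
After op 3 (out_shuffle): [5 4 9 1 3 8 0 6 10 2 7]
After op 4 (out_shuffle): [5 0 4 6 9 10 1 2 3 7 8]
After op 5 (in_shuffle): [10 5 1 0 2 4 3 6 7 9 8]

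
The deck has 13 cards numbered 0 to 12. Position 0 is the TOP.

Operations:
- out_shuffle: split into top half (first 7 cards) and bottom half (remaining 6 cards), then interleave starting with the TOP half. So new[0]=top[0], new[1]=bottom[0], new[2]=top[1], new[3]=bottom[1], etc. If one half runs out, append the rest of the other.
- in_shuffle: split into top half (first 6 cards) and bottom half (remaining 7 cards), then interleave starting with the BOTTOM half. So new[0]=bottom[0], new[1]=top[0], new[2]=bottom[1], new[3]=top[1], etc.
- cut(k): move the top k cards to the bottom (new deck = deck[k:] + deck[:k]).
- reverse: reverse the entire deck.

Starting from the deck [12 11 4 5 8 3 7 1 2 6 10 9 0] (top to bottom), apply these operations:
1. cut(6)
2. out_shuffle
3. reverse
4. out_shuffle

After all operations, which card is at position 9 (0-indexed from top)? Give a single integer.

Answer: 12

Derivation:
After op 1 (cut(6)): [7 1 2 6 10 9 0 12 11 4 5 8 3]
After op 2 (out_shuffle): [7 12 1 11 2 4 6 5 10 8 9 3 0]
After op 3 (reverse): [0 3 9 8 10 5 6 4 2 11 1 12 7]
After op 4 (out_shuffle): [0 4 3 2 9 11 8 1 10 12 5 7 6]
Position 9: card 12.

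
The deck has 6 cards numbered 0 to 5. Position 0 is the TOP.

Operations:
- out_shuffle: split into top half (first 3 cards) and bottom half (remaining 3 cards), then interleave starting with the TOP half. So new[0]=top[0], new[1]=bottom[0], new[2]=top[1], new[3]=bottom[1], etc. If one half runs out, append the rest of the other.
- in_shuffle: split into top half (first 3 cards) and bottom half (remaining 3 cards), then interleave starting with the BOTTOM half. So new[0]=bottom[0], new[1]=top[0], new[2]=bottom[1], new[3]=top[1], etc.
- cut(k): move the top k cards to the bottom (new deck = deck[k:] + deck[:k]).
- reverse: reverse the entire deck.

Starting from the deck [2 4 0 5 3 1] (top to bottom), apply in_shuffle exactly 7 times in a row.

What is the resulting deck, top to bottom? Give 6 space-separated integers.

Answer: 5 2 3 4 1 0

Derivation:
After op 1 (in_shuffle): [5 2 3 4 1 0]
After op 2 (in_shuffle): [4 5 1 2 0 3]
After op 3 (in_shuffle): [2 4 0 5 3 1]
After op 4 (in_shuffle): [5 2 3 4 1 0]
After op 5 (in_shuffle): [4 5 1 2 0 3]
After op 6 (in_shuffle): [2 4 0 5 3 1]
After op 7 (in_shuffle): [5 2 3 4 1 0]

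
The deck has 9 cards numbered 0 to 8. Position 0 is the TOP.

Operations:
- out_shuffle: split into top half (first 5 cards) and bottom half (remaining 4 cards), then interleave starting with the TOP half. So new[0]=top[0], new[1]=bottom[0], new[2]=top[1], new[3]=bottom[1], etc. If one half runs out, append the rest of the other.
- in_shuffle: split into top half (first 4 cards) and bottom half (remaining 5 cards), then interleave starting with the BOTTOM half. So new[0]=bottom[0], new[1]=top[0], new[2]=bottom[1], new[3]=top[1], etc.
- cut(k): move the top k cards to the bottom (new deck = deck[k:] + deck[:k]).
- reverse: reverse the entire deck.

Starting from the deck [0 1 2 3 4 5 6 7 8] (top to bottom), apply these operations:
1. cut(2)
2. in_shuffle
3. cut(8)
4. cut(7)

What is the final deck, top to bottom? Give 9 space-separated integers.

Answer: 0 5 1 6 2 7 3 8 4

Derivation:
After op 1 (cut(2)): [2 3 4 5 6 7 8 0 1]
After op 2 (in_shuffle): [6 2 7 3 8 4 0 5 1]
After op 3 (cut(8)): [1 6 2 7 3 8 4 0 5]
After op 4 (cut(7)): [0 5 1 6 2 7 3 8 4]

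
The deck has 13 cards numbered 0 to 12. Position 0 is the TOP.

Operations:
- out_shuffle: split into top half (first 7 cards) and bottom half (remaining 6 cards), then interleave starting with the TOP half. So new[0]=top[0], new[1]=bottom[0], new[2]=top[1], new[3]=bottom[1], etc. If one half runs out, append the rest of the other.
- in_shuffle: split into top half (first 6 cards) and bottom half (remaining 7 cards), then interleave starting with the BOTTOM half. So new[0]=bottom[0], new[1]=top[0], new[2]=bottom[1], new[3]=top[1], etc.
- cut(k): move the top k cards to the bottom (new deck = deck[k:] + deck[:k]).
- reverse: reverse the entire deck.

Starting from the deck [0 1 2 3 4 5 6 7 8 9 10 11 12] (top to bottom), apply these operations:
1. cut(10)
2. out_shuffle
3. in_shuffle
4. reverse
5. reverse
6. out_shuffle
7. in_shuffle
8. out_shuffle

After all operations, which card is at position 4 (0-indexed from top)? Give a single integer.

Answer: 9

Derivation:
After op 1 (cut(10)): [10 11 12 0 1 2 3 4 5 6 7 8 9]
After op 2 (out_shuffle): [10 4 11 5 12 6 0 7 1 8 2 9 3]
After op 3 (in_shuffle): [0 10 7 4 1 11 8 5 2 12 9 6 3]
After op 4 (reverse): [3 6 9 12 2 5 8 11 1 4 7 10 0]
After op 5 (reverse): [0 10 7 4 1 11 8 5 2 12 9 6 3]
After op 6 (out_shuffle): [0 5 10 2 7 12 4 9 1 6 11 3 8]
After op 7 (in_shuffle): [4 0 9 5 1 10 6 2 11 7 3 12 8]
After op 8 (out_shuffle): [4 2 0 11 9 7 5 3 1 12 10 8 6]
Position 4: card 9.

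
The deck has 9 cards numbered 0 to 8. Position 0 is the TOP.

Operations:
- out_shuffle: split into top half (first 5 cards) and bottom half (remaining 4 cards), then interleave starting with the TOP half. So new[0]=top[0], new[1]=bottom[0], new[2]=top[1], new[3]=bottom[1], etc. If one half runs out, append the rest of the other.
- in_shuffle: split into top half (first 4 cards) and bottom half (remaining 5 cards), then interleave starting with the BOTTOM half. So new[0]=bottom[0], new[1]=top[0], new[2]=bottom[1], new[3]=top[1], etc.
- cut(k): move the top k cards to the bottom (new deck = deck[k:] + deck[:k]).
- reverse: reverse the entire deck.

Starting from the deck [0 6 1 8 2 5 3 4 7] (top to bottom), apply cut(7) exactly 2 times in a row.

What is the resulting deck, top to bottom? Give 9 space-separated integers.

After op 1 (cut(7)): [4 7 0 6 1 8 2 5 3]
After op 2 (cut(7)): [5 3 4 7 0 6 1 8 2]

Answer: 5 3 4 7 0 6 1 8 2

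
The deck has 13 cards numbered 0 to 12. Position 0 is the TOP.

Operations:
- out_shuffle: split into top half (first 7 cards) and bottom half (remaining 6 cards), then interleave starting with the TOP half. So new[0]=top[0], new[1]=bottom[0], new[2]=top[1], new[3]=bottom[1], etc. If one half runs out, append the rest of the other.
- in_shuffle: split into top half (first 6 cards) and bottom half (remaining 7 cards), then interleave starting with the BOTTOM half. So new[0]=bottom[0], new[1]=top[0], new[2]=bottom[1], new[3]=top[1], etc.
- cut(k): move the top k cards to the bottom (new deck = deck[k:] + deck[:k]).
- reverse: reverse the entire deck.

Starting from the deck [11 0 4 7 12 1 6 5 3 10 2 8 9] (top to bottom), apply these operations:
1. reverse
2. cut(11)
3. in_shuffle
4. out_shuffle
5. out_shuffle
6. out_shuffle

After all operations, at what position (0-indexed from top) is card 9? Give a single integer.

After op 1 (reverse): [9 8 2 10 3 5 6 1 12 7 4 0 11]
After op 2 (cut(11)): [0 11 9 8 2 10 3 5 6 1 12 7 4]
After op 3 (in_shuffle): [3 0 5 11 6 9 1 8 12 2 7 10 4]
After op 4 (out_shuffle): [3 8 0 12 5 2 11 7 6 10 9 4 1]
After op 5 (out_shuffle): [3 7 8 6 0 10 12 9 5 4 2 1 11]
After op 6 (out_shuffle): [3 9 7 5 8 4 6 2 0 1 10 11 12]
Card 9 is at position 1.

Answer: 1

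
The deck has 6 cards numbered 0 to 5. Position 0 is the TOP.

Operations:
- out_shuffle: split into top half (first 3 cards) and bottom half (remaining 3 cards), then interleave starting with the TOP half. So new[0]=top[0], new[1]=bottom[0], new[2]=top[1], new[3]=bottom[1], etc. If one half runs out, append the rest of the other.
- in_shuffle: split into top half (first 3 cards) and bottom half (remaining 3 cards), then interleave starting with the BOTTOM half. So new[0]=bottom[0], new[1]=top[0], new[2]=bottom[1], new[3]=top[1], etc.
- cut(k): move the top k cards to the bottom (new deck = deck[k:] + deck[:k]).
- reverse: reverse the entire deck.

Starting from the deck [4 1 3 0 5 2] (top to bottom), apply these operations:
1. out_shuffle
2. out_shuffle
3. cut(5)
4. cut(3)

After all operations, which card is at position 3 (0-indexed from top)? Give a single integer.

Answer: 2

Derivation:
After op 1 (out_shuffle): [4 0 1 5 3 2]
After op 2 (out_shuffle): [4 5 0 3 1 2]
After op 3 (cut(5)): [2 4 5 0 3 1]
After op 4 (cut(3)): [0 3 1 2 4 5]
Position 3: card 2.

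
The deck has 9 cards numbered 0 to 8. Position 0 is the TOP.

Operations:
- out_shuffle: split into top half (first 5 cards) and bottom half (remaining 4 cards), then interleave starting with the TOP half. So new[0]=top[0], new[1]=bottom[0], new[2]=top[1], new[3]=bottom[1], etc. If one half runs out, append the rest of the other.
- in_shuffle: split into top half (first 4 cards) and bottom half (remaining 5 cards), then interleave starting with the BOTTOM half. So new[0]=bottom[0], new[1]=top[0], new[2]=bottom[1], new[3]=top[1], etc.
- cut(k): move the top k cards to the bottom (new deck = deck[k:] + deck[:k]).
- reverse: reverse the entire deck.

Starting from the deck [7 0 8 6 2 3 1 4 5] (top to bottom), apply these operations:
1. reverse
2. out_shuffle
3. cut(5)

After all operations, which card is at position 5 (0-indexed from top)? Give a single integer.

Answer: 6

Derivation:
After op 1 (reverse): [5 4 1 3 2 6 8 0 7]
After op 2 (out_shuffle): [5 6 4 8 1 0 3 7 2]
After op 3 (cut(5)): [0 3 7 2 5 6 4 8 1]
Position 5: card 6.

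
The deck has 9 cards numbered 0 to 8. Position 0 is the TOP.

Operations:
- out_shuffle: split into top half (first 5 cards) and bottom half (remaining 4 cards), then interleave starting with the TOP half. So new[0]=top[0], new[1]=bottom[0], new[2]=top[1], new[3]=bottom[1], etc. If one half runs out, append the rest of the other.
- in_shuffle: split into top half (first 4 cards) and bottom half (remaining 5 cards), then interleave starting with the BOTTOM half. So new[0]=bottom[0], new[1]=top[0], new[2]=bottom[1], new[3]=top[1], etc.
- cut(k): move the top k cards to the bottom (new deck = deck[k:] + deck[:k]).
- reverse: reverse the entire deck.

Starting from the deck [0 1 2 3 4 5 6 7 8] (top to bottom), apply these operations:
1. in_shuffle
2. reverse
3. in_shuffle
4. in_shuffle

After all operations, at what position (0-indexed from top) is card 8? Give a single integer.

After op 1 (in_shuffle): [4 0 5 1 6 2 7 3 8]
After op 2 (reverse): [8 3 7 2 6 1 5 0 4]
After op 3 (in_shuffle): [6 8 1 3 5 7 0 2 4]
After op 4 (in_shuffle): [5 6 7 8 0 1 2 3 4]
Card 8 is at position 3.

Answer: 3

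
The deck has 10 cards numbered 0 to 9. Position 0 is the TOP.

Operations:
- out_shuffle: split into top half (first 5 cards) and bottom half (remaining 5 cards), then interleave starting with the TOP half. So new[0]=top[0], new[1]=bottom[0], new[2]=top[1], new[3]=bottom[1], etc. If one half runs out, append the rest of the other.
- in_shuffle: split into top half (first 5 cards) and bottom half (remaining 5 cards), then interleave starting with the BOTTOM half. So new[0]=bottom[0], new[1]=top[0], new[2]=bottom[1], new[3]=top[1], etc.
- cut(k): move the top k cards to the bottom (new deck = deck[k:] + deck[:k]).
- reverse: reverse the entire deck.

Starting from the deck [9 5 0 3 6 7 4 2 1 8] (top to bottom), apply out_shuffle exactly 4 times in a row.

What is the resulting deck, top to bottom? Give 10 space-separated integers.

Answer: 9 6 1 3 2 0 4 5 7 8

Derivation:
After op 1 (out_shuffle): [9 7 5 4 0 2 3 1 6 8]
After op 2 (out_shuffle): [9 2 7 3 5 1 4 6 0 8]
After op 3 (out_shuffle): [9 1 2 4 7 6 3 0 5 8]
After op 4 (out_shuffle): [9 6 1 3 2 0 4 5 7 8]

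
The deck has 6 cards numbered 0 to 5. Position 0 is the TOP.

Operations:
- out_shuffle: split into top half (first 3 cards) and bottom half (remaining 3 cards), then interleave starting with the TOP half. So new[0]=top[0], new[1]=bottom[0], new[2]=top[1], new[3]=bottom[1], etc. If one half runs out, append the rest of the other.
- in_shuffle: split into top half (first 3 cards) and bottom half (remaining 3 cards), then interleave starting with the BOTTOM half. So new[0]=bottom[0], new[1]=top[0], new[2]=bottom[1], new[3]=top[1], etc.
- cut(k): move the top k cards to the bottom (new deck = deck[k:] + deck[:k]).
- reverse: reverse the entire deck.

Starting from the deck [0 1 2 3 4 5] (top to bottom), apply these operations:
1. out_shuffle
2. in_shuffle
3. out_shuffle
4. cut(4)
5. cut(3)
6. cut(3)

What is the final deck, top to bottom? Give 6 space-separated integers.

After op 1 (out_shuffle): [0 3 1 4 2 5]
After op 2 (in_shuffle): [4 0 2 3 5 1]
After op 3 (out_shuffle): [4 3 0 5 2 1]
After op 4 (cut(4)): [2 1 4 3 0 5]
After op 5 (cut(3)): [3 0 5 2 1 4]
After op 6 (cut(3)): [2 1 4 3 0 5]

Answer: 2 1 4 3 0 5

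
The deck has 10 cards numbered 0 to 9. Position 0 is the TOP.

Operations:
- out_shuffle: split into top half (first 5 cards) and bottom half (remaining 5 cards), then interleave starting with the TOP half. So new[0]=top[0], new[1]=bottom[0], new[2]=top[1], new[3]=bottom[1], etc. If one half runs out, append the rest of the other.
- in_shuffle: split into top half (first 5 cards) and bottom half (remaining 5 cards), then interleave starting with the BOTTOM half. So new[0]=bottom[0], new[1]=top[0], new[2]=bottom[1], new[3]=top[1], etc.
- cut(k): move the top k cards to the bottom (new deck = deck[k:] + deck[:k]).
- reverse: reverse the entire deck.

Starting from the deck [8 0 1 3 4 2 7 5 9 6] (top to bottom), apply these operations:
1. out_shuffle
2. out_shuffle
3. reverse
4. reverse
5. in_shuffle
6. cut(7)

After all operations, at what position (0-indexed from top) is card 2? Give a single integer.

Answer: 8

Derivation:
After op 1 (out_shuffle): [8 2 0 7 1 5 3 9 4 6]
After op 2 (out_shuffle): [8 5 2 3 0 9 7 4 1 6]
After op 3 (reverse): [6 1 4 7 9 0 3 2 5 8]
After op 4 (reverse): [8 5 2 3 0 9 7 4 1 6]
After op 5 (in_shuffle): [9 8 7 5 4 2 1 3 6 0]
After op 6 (cut(7)): [3 6 0 9 8 7 5 4 2 1]
Card 2 is at position 8.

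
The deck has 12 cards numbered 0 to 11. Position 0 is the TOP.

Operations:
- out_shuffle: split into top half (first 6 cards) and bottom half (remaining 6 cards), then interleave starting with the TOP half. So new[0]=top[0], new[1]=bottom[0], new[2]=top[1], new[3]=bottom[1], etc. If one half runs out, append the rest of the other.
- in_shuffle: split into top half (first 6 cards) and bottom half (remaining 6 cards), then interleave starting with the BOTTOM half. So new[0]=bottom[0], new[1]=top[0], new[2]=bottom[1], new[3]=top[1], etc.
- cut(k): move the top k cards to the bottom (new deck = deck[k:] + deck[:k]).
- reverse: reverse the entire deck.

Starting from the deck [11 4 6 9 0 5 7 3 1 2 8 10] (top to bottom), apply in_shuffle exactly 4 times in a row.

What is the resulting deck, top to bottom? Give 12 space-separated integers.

After op 1 (in_shuffle): [7 11 3 4 1 6 2 9 8 0 10 5]
After op 2 (in_shuffle): [2 7 9 11 8 3 0 4 10 1 5 6]
After op 3 (in_shuffle): [0 2 4 7 10 9 1 11 5 8 6 3]
After op 4 (in_shuffle): [1 0 11 2 5 4 8 7 6 10 3 9]

Answer: 1 0 11 2 5 4 8 7 6 10 3 9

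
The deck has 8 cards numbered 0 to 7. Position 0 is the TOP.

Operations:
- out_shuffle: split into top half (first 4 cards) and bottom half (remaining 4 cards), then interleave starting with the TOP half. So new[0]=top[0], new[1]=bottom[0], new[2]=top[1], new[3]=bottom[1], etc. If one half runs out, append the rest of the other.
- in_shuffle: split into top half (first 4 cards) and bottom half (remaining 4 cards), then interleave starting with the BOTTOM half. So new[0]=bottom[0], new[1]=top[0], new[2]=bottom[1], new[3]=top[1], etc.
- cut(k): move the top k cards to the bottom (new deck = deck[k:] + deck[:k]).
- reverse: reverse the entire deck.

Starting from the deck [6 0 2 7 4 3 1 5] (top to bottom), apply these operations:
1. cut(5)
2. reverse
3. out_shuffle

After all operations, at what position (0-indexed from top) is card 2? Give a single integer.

Answer: 4

Derivation:
After op 1 (cut(5)): [3 1 5 6 0 2 7 4]
After op 2 (reverse): [4 7 2 0 6 5 1 3]
After op 3 (out_shuffle): [4 6 7 5 2 1 0 3]
Card 2 is at position 4.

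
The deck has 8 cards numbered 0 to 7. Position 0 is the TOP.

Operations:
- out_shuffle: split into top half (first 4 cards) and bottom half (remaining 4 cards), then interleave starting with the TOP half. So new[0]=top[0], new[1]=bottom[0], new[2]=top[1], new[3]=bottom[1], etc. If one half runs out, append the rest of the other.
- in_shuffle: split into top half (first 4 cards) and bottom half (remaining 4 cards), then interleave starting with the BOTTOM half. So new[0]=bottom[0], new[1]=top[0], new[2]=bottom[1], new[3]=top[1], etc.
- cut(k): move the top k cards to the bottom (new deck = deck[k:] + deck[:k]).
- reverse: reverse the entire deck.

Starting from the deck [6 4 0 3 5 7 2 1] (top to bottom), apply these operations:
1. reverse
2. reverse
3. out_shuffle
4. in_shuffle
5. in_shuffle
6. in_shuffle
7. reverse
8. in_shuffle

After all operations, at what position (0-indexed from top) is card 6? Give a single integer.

Answer: 1

Derivation:
After op 1 (reverse): [1 2 7 5 3 0 4 6]
After op 2 (reverse): [6 4 0 3 5 7 2 1]
After op 3 (out_shuffle): [6 5 4 7 0 2 3 1]
After op 4 (in_shuffle): [0 6 2 5 3 4 1 7]
After op 5 (in_shuffle): [3 0 4 6 1 2 7 5]
After op 6 (in_shuffle): [1 3 2 0 7 4 5 6]
After op 7 (reverse): [6 5 4 7 0 2 3 1]
After op 8 (in_shuffle): [0 6 2 5 3 4 1 7]
Card 6 is at position 1.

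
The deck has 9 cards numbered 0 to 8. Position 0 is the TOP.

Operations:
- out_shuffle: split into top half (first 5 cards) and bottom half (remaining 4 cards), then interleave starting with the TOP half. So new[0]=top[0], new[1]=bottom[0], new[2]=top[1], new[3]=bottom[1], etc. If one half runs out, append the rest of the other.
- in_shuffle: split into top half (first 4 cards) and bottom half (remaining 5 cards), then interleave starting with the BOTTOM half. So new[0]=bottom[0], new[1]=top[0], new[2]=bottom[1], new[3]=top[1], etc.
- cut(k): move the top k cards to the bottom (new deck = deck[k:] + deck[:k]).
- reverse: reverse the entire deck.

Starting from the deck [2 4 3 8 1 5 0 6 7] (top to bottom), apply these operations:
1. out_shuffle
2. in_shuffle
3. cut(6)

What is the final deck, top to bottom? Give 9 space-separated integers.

After op 1 (out_shuffle): [2 5 4 0 3 6 8 7 1]
After op 2 (in_shuffle): [3 2 6 5 8 4 7 0 1]
After op 3 (cut(6)): [7 0 1 3 2 6 5 8 4]

Answer: 7 0 1 3 2 6 5 8 4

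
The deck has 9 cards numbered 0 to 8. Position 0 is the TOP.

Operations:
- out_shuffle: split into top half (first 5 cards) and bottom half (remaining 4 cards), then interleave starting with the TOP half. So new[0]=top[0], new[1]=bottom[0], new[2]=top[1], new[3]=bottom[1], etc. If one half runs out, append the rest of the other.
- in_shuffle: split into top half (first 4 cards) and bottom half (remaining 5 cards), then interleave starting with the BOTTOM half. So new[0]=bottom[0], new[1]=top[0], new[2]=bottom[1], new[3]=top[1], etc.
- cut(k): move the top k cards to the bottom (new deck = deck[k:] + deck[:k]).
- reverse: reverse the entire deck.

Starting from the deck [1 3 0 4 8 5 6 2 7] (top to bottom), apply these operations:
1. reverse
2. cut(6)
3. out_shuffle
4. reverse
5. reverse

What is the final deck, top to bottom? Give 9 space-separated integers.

Answer: 0 6 3 5 1 8 7 4 2

Derivation:
After op 1 (reverse): [7 2 6 5 8 4 0 3 1]
After op 2 (cut(6)): [0 3 1 7 2 6 5 8 4]
After op 3 (out_shuffle): [0 6 3 5 1 8 7 4 2]
After op 4 (reverse): [2 4 7 8 1 5 3 6 0]
After op 5 (reverse): [0 6 3 5 1 8 7 4 2]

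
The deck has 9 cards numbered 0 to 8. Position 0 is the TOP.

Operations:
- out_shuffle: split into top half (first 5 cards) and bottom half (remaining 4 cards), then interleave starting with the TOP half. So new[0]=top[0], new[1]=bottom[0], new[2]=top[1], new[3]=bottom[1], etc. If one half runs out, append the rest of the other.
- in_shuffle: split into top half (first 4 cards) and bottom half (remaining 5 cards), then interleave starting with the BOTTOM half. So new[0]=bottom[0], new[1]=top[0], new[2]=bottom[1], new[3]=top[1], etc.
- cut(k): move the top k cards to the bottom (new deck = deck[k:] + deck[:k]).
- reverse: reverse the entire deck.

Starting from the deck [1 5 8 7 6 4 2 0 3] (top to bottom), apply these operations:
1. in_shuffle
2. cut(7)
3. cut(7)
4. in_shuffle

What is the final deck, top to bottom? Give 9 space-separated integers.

After op 1 (in_shuffle): [6 1 4 5 2 8 0 7 3]
After op 2 (cut(7)): [7 3 6 1 4 5 2 8 0]
After op 3 (cut(7)): [8 0 7 3 6 1 4 5 2]
After op 4 (in_shuffle): [6 8 1 0 4 7 5 3 2]

Answer: 6 8 1 0 4 7 5 3 2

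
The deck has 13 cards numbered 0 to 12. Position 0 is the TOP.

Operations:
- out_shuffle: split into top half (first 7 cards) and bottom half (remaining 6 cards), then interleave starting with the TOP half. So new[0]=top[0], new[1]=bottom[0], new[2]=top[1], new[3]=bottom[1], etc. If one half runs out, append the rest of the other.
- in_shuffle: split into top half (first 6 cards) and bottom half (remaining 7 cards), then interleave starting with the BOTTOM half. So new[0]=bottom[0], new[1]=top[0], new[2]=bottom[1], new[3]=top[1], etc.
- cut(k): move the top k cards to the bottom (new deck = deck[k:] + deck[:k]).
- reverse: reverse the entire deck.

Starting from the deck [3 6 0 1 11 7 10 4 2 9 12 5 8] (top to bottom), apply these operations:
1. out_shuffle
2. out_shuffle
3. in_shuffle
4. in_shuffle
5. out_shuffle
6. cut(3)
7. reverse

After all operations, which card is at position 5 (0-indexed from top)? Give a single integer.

After op 1 (out_shuffle): [3 4 6 2 0 9 1 12 11 5 7 8 10]
After op 2 (out_shuffle): [3 12 4 11 6 5 2 7 0 8 9 10 1]
After op 3 (in_shuffle): [2 3 7 12 0 4 8 11 9 6 10 5 1]
After op 4 (in_shuffle): [8 2 11 3 9 7 6 12 10 0 5 4 1]
After op 5 (out_shuffle): [8 12 2 10 11 0 3 5 9 4 7 1 6]
After op 6 (cut(3)): [10 11 0 3 5 9 4 7 1 6 8 12 2]
After op 7 (reverse): [2 12 8 6 1 7 4 9 5 3 0 11 10]
Position 5: card 7.

Answer: 7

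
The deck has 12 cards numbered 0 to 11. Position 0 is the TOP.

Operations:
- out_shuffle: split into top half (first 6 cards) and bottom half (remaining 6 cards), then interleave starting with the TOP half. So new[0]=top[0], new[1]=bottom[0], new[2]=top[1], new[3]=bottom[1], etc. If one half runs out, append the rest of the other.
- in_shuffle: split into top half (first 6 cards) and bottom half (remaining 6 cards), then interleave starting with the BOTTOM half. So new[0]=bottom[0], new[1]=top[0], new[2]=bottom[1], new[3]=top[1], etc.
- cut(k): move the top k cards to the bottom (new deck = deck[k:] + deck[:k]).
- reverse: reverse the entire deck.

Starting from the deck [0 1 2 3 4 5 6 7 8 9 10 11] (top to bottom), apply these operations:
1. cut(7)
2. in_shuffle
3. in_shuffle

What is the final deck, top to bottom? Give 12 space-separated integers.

After op 1 (cut(7)): [7 8 9 10 11 0 1 2 3 4 5 6]
After op 2 (in_shuffle): [1 7 2 8 3 9 4 10 5 11 6 0]
After op 3 (in_shuffle): [4 1 10 7 5 2 11 8 6 3 0 9]

Answer: 4 1 10 7 5 2 11 8 6 3 0 9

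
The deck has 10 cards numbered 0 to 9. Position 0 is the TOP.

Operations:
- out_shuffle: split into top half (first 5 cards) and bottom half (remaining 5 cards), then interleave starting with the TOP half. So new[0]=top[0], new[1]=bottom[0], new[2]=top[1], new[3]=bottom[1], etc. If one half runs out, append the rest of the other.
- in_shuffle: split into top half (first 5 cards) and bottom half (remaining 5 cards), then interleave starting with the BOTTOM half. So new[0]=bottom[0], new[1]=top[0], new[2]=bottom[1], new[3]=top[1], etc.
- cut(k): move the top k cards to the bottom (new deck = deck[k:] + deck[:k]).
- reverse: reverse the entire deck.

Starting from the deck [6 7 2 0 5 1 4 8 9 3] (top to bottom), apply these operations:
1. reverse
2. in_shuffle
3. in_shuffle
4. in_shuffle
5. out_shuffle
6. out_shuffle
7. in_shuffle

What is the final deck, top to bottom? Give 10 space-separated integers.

Answer: 2 0 1 3 9 7 6 5 4 8

Derivation:
After op 1 (reverse): [3 9 8 4 1 5 0 2 7 6]
After op 2 (in_shuffle): [5 3 0 9 2 8 7 4 6 1]
After op 3 (in_shuffle): [8 5 7 3 4 0 6 9 1 2]
After op 4 (in_shuffle): [0 8 6 5 9 7 1 3 2 4]
After op 5 (out_shuffle): [0 7 8 1 6 3 5 2 9 4]
After op 6 (out_shuffle): [0 3 7 5 8 2 1 9 6 4]
After op 7 (in_shuffle): [2 0 1 3 9 7 6 5 4 8]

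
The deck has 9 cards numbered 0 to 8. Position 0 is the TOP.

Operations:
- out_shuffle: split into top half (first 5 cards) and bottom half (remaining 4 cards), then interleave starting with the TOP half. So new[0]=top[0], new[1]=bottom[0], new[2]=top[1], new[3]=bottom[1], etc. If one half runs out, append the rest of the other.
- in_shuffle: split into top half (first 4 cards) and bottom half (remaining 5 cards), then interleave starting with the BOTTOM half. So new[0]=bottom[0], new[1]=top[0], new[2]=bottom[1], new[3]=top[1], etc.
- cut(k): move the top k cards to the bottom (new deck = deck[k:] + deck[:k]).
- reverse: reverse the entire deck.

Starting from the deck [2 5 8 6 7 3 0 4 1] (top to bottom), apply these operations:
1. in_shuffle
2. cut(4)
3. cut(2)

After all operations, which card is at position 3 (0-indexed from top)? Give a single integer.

Answer: 7

Derivation:
After op 1 (in_shuffle): [7 2 3 5 0 8 4 6 1]
After op 2 (cut(4)): [0 8 4 6 1 7 2 3 5]
After op 3 (cut(2)): [4 6 1 7 2 3 5 0 8]
Position 3: card 7.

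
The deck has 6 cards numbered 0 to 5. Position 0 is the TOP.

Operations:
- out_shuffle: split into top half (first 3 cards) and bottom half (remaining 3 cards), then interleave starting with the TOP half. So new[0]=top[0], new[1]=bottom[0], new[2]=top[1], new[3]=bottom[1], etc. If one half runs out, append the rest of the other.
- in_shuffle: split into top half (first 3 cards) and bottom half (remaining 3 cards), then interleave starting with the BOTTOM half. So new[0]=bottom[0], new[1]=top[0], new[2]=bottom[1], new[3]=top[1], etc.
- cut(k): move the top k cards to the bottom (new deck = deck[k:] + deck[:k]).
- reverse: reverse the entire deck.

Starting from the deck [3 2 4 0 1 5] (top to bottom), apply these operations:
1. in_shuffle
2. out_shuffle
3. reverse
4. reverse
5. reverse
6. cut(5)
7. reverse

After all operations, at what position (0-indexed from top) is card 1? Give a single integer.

After op 1 (in_shuffle): [0 3 1 2 5 4]
After op 2 (out_shuffle): [0 2 3 5 1 4]
After op 3 (reverse): [4 1 5 3 2 0]
After op 4 (reverse): [0 2 3 5 1 4]
After op 5 (reverse): [4 1 5 3 2 0]
After op 6 (cut(5)): [0 4 1 5 3 2]
After op 7 (reverse): [2 3 5 1 4 0]
Card 1 is at position 3.

Answer: 3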